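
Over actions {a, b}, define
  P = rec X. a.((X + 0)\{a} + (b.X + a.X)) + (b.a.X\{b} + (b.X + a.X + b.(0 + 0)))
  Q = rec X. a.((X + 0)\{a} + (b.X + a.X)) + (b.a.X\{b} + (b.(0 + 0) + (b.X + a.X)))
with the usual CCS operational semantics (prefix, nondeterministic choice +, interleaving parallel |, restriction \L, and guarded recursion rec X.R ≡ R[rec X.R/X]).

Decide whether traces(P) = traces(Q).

YES

Reachable graph of P (9 states):
  p0 = rec X. a.((X + 0)\{a} + (b.X + a.X)) + (b.a.X\{b} + (b.X + a.X + b.(0 + 0))) | —a→ p0, —a→ p1, —b→ p0, —b→ p2, —b→ p3
  p1 = ((rec X. a.((X + 0)\{a} + (b.X + a.X)) + (b.a.X\{b} + (b.X + a.X + b.(0 + 0)))) + 0)\{a} + (b.(rec X. a.((X + 0)\{a} + (b.X + a.X)) + (b.a.X\{b} + (b.X + a.X + b.(0 + 0)))) + a.(rec X. a.((X + 0)\{a} + (b.X + a.X)) + (b.a.X\{b} + (b.X + a.X + b.(0 + 0))))) | —a→ p0, —b→ p0, —b→ p4, —b→ p5, —b→ p6
  p2 = 0 + 0 | stopped
  p3 = a.(rec X. a.((X + 0)\{a} + (b.X + a.X)) + (b.a.X\{b} + (b.X + a.X + b.(0 + 0))))\{b} | —a→ p7
  p4 = (0 + 0)\{a} | stopped
  p5 = (a.(rec X. a.((X + 0)\{a} + (b.X + a.X)) + (b.a.X\{b} + (b.X + a.X + b.(0 + 0))))\{b})\{a} | stopped
  p6 = (rec X. a.((X + 0)\{a} + (b.X + a.X)) + (b.a.X\{b} + (b.X + a.X + b.(0 + 0))))\{a} | —b→ p4, —b→ p5, —b→ p6
  p7 = (rec X. a.((X + 0)\{a} + (b.X + a.X)) + (b.a.X\{b} + (b.X + a.X + b.(0 + 0))))\{b} | —a→ p7, —a→ p8
  p8 = (((rec X. a.((X + 0)\{a} + (b.X + a.X)) + (b.a.X\{b} + (b.X + a.X + b.(0 + 0)))) + 0)\{a} + (b.(rec X. a.((X + 0)\{a} + (b.X + a.X)) + (b.a.X\{b} + (b.X + a.X + b.(0 + 0)))) + a.(rec X. a.((X + 0)\{a} + (b.X + a.X)) + (b.a.X\{b} + (b.X + a.X + b.(0 + 0))))))\{b} | —a→ p7
Reachable graph of Q (9 states):
  q0 = rec X. a.((X + 0)\{a} + (b.X + a.X)) + (b.a.X\{b} + (b.(0 + 0) + (b.X + a.X))) | —a→ q0, —a→ q1, —b→ q0, —b→ q2, —b→ q3
  q1 = ((rec X. a.((X + 0)\{a} + (b.X + a.X)) + (b.a.X\{b} + (b.(0 + 0) + (b.X + a.X)))) + 0)\{a} + (b.(rec X. a.((X + 0)\{a} + (b.X + a.X)) + (b.a.X\{b} + (b.(0 + 0) + (b.X + a.X)))) + a.(rec X. a.((X + 0)\{a} + (b.X + a.X)) + (b.a.X\{b} + (b.(0 + 0) + (b.X + a.X))))) | —a→ q0, —b→ q0, —b→ q4, —b→ q5, —b→ q6
  q2 = 0 + 0 | stopped
  q3 = a.(rec X. a.((X + 0)\{a} + (b.X + a.X)) + (b.a.X\{b} + (b.(0 + 0) + (b.X + a.X))))\{b} | —a→ q7
  q4 = (0 + 0)\{a} | stopped
  q5 = (a.(rec X. a.((X + 0)\{a} + (b.X + a.X)) + (b.a.X\{b} + (b.(0 + 0) + (b.X + a.X))))\{b})\{a} | stopped
  q6 = (rec X. a.((X + 0)\{a} + (b.X + a.X)) + (b.a.X\{b} + (b.(0 + 0) + (b.X + a.X))))\{a} | —b→ q4, —b→ q5, —b→ q6
  q7 = (rec X. a.((X + 0)\{a} + (b.X + a.X)) + (b.a.X\{b} + (b.(0 + 0) + (b.X + a.X))))\{b} | —a→ q7, —a→ q8
  q8 = (((rec X. a.((X + 0)\{a} + (b.X + a.X)) + (b.a.X\{b} + (b.(0 + 0) + (b.X + a.X)))) + 0)\{a} + (b.(rec X. a.((X + 0)\{a} + (b.X + a.X)) + (b.a.X\{b} + (b.(0 + 0) + (b.X + a.X)))) + a.(rec X. a.((X + 0)\{a} + (b.X + a.X)) + (b.a.X\{b} + (b.(0 + 0) + (b.X + a.X))))))\{b} | —a→ q7
Bisimilarity quotient blocks:
  B0 = {p0, q0}
  B1 = {p3, p7, p8, q3, q7, q8}
  B2 = {p2, p4, p5, q2, q4, q5}
  B3 = {p1, q1}
  B4 = {p6, q6}
p0 ∈ B0, q0 ∈ B0 → same block
Bisimilar ⇒ trace-equivalent.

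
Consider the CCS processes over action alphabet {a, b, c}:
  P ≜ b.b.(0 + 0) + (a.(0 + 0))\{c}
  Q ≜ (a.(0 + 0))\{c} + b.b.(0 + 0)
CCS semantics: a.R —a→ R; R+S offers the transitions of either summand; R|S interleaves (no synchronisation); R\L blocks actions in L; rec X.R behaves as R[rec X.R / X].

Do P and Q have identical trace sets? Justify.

Reachable graph of P (4 states):
  p0 = b.b.(0 + 0) + (a.(0 + 0))\{c} has moves =a=> p1, =b=> p2
  p1 = (0 + 0)\{c} has moves ∅
  p2 = b.(0 + 0) has moves =b=> p3
  p3 = 0 + 0 has moves ∅
Reachable graph of Q (4 states):
  q0 = (a.(0 + 0))\{c} + b.b.(0 + 0) has moves =a=> q1, =b=> q2
  q1 = (0 + 0)\{c} has moves ∅
  q2 = b.(0 + 0) has moves =b=> q3
  q3 = 0 + 0 has moves ∅
Partition-refinement fixed point:
  B0 = {p0, q0}
  B1 = {p2, q2}
  B2 = {p1, p3, q1, q3}
p0 ∈ B0, q0 ∈ B0 → same block
Bisimilar ⇒ trace-equivalent.

trace-equivalent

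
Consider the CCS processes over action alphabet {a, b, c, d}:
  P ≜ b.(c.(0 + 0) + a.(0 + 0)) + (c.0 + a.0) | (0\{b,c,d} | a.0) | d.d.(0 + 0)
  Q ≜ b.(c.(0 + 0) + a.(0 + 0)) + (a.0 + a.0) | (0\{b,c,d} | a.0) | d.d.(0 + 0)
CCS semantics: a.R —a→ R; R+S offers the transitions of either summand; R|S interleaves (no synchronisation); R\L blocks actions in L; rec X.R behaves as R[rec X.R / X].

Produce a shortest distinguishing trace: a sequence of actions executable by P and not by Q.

Reachable graph of P (14 states):
  m0 = b.(c.(0 + 0) + a.(0 + 0)) + (c.0 + a.0) | (0\{b,c,d} | a.0) | d.d.(0 + 0) | =a=> m1, =a=> m2, =b=> m3, =c=> m2, =d=> m4
  m1 = (c.0 + a.0) | (0\{b,c,d} | 0) | d.d.(0 + 0) | =a=> m5, =c=> m5, =d=> m6
  m2 = 0 | (0\{b,c,d} | a.0) | d.d.(0 + 0) | =a=> m5, =d=> m7
  m3 = c.(0 + 0) + a.(0 + 0) | =a=> m8, =c=> m8
  m4 = (c.0 + a.0) | (0\{b,c,d} | a.0) | d.(0 + 0) | =a=> m6, =a=> m7, =c=> m7, =d=> m9
  m5 = 0 | (0\{b,c,d} | 0) | d.d.(0 + 0) | =d=> m10
  m6 = (c.0 + a.0) | (0\{b,c,d} | 0) | d.(0 + 0) | =a=> m10, =c=> m10, =d=> m11
  m7 = 0 | (0\{b,c,d} | a.0) | d.(0 + 0) | =a=> m10, =d=> m12
  m8 = 0 + 0 | ∅
  m9 = (c.0 + a.0) | (0\{b,c,d} | a.0) | (0 + 0) | =a=> m11, =a=> m12, =c=> m12
  m10 = 0 | (0\{b,c,d} | 0) | d.(0 + 0) | =d=> m13
  m11 = (c.0 + a.0) | (0\{b,c,d} | 0) | (0 + 0) | =a=> m13, =c=> m13
  m12 = 0 | (0\{b,c,d} | a.0) | (0 + 0) | =a=> m13
  m13 = 0 | (0\{b,c,d} | 0) | (0 + 0) | ∅
Reachable graph of Q (14 states):
  n0 = b.(c.(0 + 0) + a.(0 + 0)) + (a.0 + a.0) | (0\{b,c,d} | a.0) | d.d.(0 + 0) | =a=> n1, =a=> n2, =b=> n3, =d=> n4
  n1 = (a.0 + a.0) | (0\{b,c,d} | 0) | d.d.(0 + 0) | =a=> n5, =d=> n6
  n2 = 0 | (0\{b,c,d} | a.0) | d.d.(0 + 0) | =a=> n5, =d=> n7
  n3 = c.(0 + 0) + a.(0 + 0) | =a=> n8, =c=> n8
  n4 = (a.0 + a.0) | (0\{b,c,d} | a.0) | d.(0 + 0) | =a=> n6, =a=> n7, =d=> n9
  n5 = 0 | (0\{b,c,d} | 0) | d.d.(0 + 0) | =d=> n10
  n6 = (a.0 + a.0) | (0\{b,c,d} | 0) | d.(0 + 0) | =a=> n10, =d=> n11
  n7 = 0 | (0\{b,c,d} | a.0) | d.(0 + 0) | =a=> n10, =d=> n12
  n8 = 0 + 0 | ∅
  n9 = (a.0 + a.0) | (0\{b,c,d} | a.0) | (0 + 0) | =a=> n11, =a=> n12
  n10 = 0 | (0\{b,c,d} | 0) | d.(0 + 0) | =d=> n13
  n11 = (a.0 + a.0) | (0\{b,c,d} | 0) | (0 + 0) | =a=> n13
  n12 = 0 | (0\{b,c,d} | a.0) | (0 + 0) | =a=> n13
  n13 = 0 | (0\{b,c,d} | 0) | (0 + 0) | ∅
Run σ = ⟨c⟩ on P: start {m0}
  step 1 (c): {m2}
  — P admits the full trace.
Run σ = ⟨c⟩ on Q: start {n0}
  step 1 (c): no successor for Q

c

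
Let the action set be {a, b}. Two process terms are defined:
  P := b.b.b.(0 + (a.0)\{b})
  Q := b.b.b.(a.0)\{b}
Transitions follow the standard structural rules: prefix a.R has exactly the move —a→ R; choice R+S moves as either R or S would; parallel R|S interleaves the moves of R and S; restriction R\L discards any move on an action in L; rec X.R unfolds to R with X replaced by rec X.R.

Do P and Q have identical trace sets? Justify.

trace-equivalent

LTS(P): 5 reachable states
  u0 = b.b.b.(0 + (a.0)\{b}) ⊢ =b=> u1
  u1 = b.b.(0 + (a.0)\{b}) ⊢ =b=> u2
  u2 = b.(0 + (a.0)\{b}) ⊢ =b=> u3
  u3 = 0 + (a.0)\{b} ⊢ =a=> u4
  u4 = 0\{b} ⊢ stopped
LTS(Q): 5 reachable states
  v0 = b.b.b.(a.0)\{b} ⊢ =b=> v1
  v1 = b.b.(a.0)\{b} ⊢ =b=> v2
  v2 = b.(a.0)\{b} ⊢ =b=> v3
  v3 = (a.0)\{b} ⊢ =a=> v4
  v4 = 0\{b} ⊢ stopped
Bisimilarity quotient blocks:
  B0 = {u0, v0}
  B1 = {u1, v1}
  B2 = {u2, v2}
  B3 = {u3, v3}
  B4 = {u4, v4}
u0 ∈ B0, v0 ∈ B0 → same block
Bisimilar ⇒ trace-equivalent.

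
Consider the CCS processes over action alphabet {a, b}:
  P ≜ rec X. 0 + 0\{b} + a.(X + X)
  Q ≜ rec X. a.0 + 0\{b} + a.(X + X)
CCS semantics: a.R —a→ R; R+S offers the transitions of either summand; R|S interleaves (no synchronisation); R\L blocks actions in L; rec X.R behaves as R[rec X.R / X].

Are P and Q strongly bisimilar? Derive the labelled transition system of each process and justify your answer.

NO

Reachable graph of P (2 states):
  p0 = rec X. 0 + 0\{b} + a.(X + X) → =a=> p1
  p1 = (rec X. 0 + 0\{b} + a.(X + X)) + (rec X. 0 + 0\{b} + a.(X + X)) → =a=> p1
Reachable graph of Q (3 states):
  q0 = rec X. a.0 + 0\{b} + a.(X + X) → =a=> q1, =a=> q2
  q1 = (rec X. a.0 + 0\{b} + a.(X + X)) + (rec X. a.0 + 0\{b} + a.(X + X)) → =a=> q1, =a=> q2
  q2 = 0 → stopped
Coarsest stable partition (strong bisimilarity classes):
  B0 = {p0, p1}
  B1 = {q0, q1}
  B2 = {q2}
p0 ∈ B0, q0 ∈ B1 → different blocks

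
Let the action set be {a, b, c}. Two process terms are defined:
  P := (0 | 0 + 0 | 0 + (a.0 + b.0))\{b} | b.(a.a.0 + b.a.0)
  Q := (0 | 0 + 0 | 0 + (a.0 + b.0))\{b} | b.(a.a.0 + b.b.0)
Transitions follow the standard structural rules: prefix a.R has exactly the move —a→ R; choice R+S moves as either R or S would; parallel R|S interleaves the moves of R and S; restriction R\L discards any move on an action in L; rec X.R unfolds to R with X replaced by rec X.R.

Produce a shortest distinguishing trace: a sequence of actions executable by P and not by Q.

abba

Reachable graph of P (8 states):
  u0 = (0 | 0 + 0 | 0 + (a.0 + b.0))\{b} | b.(a.a.0 + b.a.0) :: —a→ u1, —b→ u2
  u1 = 0\{b} | b.(a.a.0 + b.a.0) :: —b→ u3
  u2 = (0 | 0 + 0 | 0 + (a.0 + b.0))\{b} | (a.a.0 + b.a.0) :: —a→ u3, —a→ u4, —b→ u4
  u3 = 0\{b} | (a.a.0 + b.a.0) :: —a→ u5, —b→ u5
  u4 = (0 | 0 + 0 | 0 + (a.0 + b.0))\{b} | a.0 :: —a→ u5, —a→ u6
  u5 = 0\{b} | a.0 :: —a→ u7
  u6 = (0 | 0 + 0 | 0 + (a.0 + b.0))\{b} | 0 :: —a→ u7
  u7 = 0\{b} | 0 :: deadlocked
Reachable graph of Q (10 states):
  v0 = (0 | 0 + 0 | 0 + (a.0 + b.0))\{b} | b.(a.a.0 + b.b.0) :: —a→ v1, —b→ v2
  v1 = 0\{b} | b.(a.a.0 + b.b.0) :: —b→ v3
  v2 = (0 | 0 + 0 | 0 + (a.0 + b.0))\{b} | (a.a.0 + b.b.0) :: —a→ v3, —a→ v4, —b→ v5
  v3 = 0\{b} | (a.a.0 + b.b.0) :: —a→ v6, —b→ v7
  v4 = (0 | 0 + 0 | 0 + (a.0 + b.0))\{b} | a.0 :: —a→ v6, —a→ v8
  v5 = (0 | 0 + 0 | 0 + (a.0 + b.0))\{b} | b.0 :: —a→ v7, —b→ v8
  v6 = 0\{b} | a.0 :: —a→ v9
  v7 = 0\{b} | b.0 :: —b→ v9
  v8 = (0 | 0 + 0 | 0 + (a.0 + b.0))\{b} | 0 :: —a→ v9
  v9 = 0\{b} | 0 :: deadlocked
Run σ = ⟨abba⟩ on P: start {u0}
  step 1 (a): {u1}
  step 2 (b): {u3}
  step 3 (b): {u5}
  step 4 (a): {u7}
  ✓ P
Run σ = ⟨abba⟩ on Q: start {v0}
  step 1 (a): {v1}
  step 2 (b): {v3}
  step 3 (b): {v7}
  step 4 (a): ∅  — Q cannot continue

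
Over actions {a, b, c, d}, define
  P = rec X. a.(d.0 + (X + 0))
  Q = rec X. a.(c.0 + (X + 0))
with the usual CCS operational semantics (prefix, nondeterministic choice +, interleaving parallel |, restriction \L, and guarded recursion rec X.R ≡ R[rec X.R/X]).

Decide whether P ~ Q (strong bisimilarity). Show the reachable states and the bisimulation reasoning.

not bisimilar

LTS(P): 3 reachable states
  s0 = rec X. a.(d.0 + (X + 0)) has moves --a--▸ s1
  s1 = d.0 + ((rec X. a.(d.0 + (X + 0))) + 0) has moves --a--▸ s1, --d--▸ s2
  s2 = 0 has moves stopped
LTS(Q): 3 reachable states
  t0 = rec X. a.(c.0 + (X + 0)) has moves --a--▸ t1
  t1 = c.0 + ((rec X. a.(c.0 + (X + 0))) + 0) has moves --a--▸ t1, --c--▸ t2
  t2 = 0 has moves stopped
Coarsest stable partition (strong bisimilarity classes):
  B0 = {s0}
  B1 = {s1}
  B2 = {s2, t2}
  B3 = {t0}
  B4 = {t1}
s0 ∈ B0, t0 ∈ B3 → different blocks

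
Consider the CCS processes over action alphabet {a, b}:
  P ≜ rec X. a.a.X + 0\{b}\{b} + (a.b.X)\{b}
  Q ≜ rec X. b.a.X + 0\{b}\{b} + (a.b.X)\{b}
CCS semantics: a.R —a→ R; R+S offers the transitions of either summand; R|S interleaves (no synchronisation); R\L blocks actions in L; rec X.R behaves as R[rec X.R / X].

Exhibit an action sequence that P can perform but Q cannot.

aa

P's transition system — 3 states:
  p0 = rec X. a.a.X + 0\{b}\{b} + (a.b.X)\{b} | —a→ p1, —a→ p2
  p1 = (b.(rec X. a.a.X + 0\{b}\{b} + (a.b.X)\{b}))\{b} | ∅
  p2 = a.(rec X. a.a.X + 0\{b}\{b} + (a.b.X)\{b}) | —a→ p0
Q's transition system — 3 states:
  q0 = rec X. b.a.X + 0\{b}\{b} + (a.b.X)\{b} | —a→ q1, —b→ q2
  q1 = (b.(rec X. b.a.X + 0\{b}\{b} + (a.b.X)\{b}))\{b} | ∅
  q2 = a.(rec X. b.a.X + 0\{b}\{b} + (a.b.X)\{b}) | —a→ q0
Run σ = ⟨aa⟩ on P: start {p0}
  step 1 (a): {p1, p2}
  step 2 (a): {p0}
  ✓ P
Run σ = ⟨aa⟩ on Q: start {q0}
  step 1 (a): {q1}
  step 2 (a): ∅  — Q cannot continue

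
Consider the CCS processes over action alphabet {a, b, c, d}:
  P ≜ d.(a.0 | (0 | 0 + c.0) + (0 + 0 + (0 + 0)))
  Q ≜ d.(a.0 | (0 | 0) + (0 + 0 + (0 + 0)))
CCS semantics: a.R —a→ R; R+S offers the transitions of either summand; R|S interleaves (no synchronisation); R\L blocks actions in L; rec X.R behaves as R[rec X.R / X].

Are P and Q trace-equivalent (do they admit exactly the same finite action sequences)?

traces(P) ≠ traces(Q) — witness ⟨dc⟩

Reachable graph of P (5 states):
  u0 = d.(a.0 | (0 | 0 + c.0) + (0 + 0 + (0 + 0))) :: —d→ u1
  u1 = a.0 | (0 | 0 + c.0) + (0 + 0 + (0 + 0)) :: —a→ u2, —c→ u3
  u2 = 0 | (0 | 0 + c.0) :: —c→ u4
  u3 = a.0 | 0 :: —a→ u4
  u4 = 0 | 0 :: ∅
Reachable graph of Q (3 states):
  v0 = d.(a.0 | (0 | 0) + (0 + 0 + (0 + 0))) :: —d→ v1
  v1 = a.0 | (0 | 0) + (0 + 0 + (0 + 0)) :: —a→ v2
  v2 = 0 | (0 | 0) :: ∅
Run σ = ⟨dc⟩ on P: start {u0}
  [1] d ⇒ {u1}
  [2] c ⇒ {u3}
  P completes σ.
Run σ = ⟨dc⟩ on Q: start {v0}
  [1] d ⇒ {v1}
  [2] c ⇒ ∅ (Q stuck)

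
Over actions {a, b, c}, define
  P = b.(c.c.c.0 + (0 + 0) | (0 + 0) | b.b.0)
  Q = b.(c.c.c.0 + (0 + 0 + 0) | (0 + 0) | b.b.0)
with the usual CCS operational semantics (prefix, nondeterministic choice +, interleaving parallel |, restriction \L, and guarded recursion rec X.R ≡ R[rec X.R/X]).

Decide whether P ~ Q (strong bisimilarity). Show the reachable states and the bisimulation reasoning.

Reachable graph of P (7 states):
  u0 = b.(c.c.c.0 + (0 + 0) | (0 + 0) | b.b.0) ⊢ -b-> u1
  u1 = c.c.c.0 + (0 + 0) | (0 + 0) | b.b.0 ⊢ -b-> u2, -c-> u3
  u2 = (0 + 0) | (0 + 0) | b.0 ⊢ -b-> u4
  u3 = c.c.0 ⊢ -c-> u5
  u4 = (0 + 0) | (0 + 0) | 0 ⊢ deadlocked
  u5 = c.0 ⊢ -c-> u6
  u6 = 0 ⊢ deadlocked
Reachable graph of Q (7 states):
  v0 = b.(c.c.c.0 + (0 + 0 + 0) | (0 + 0) | b.b.0) ⊢ -b-> v1
  v1 = c.c.c.0 + (0 + 0 + 0) | (0 + 0) | b.b.0 ⊢ -b-> v2, -c-> v3
  v2 = (0 + 0 + 0) | (0 + 0) | b.0 ⊢ -b-> v4
  v3 = c.c.0 ⊢ -c-> v5
  v4 = (0 + 0 + 0) | (0 + 0) | 0 ⊢ deadlocked
  v5 = c.0 ⊢ -c-> v6
  v6 = 0 ⊢ deadlocked
Bisimilarity quotient blocks:
  B0 = {u0, v0}
  B1 = {u1, v1}
  B2 = {u3, v3}
  B3 = {u5, v5}
  B4 = {u4, u6, v4, v6}
  B5 = {u2, v2}
u0 ∈ B0, v0 ∈ B0 → same block

YES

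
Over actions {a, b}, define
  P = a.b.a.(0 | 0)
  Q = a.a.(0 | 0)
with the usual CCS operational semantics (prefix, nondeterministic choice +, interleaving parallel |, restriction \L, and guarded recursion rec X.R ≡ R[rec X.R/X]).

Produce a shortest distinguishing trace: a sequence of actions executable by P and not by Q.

Reachable graph of P (4 states):
  p0 = a.b.a.(0 | 0) :: ··a··> p1
  p1 = b.a.(0 | 0) :: ··b··> p2
  p2 = a.(0 | 0) :: ··a··> p3
  p3 = 0 | 0 :: ·
Reachable graph of Q (3 states):
  q0 = a.a.(0 | 0) :: ··a··> q1
  q1 = a.(0 | 0) :: ··a··> q2
  q2 = 0 | 0 :: ·
Run σ = ⟨ab⟩ on P: start {p0}
  [1] a ⇒ {p1}
  [2] b ⇒ {p2}
  P completes σ.
Run σ = ⟨ab⟩ on Q: start {q0}
  [1] a ⇒ {q1}
  [2] b ⇒ ∅  — Q cannot continue

ab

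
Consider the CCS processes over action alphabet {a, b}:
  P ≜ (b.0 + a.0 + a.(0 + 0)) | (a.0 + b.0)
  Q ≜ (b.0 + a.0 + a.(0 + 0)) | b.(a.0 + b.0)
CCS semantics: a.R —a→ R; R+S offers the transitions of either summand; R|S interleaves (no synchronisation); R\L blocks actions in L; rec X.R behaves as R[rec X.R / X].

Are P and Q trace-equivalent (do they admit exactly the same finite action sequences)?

LTS(P): 6 reachable states
  u0 = (b.0 + a.0 + a.(0 + 0)) | (a.0 + b.0) | —a→ u1, —a→ u2, —a→ u3, —b→ u2, —b→ u3
  u1 = (0 + 0) | (a.0 + b.0) | —a→ u4, —b→ u4
  u2 = (b.0 + a.0 + a.(0 + 0)) | 0 | —a→ u4, —a→ u5, —b→ u5
  u3 = 0 | (a.0 + b.0) | —a→ u5, —b→ u5
  u4 = (0 + 0) | 0 | ·
  u5 = 0 | 0 | ·
LTS(Q): 9 reachable states
  v0 = (b.0 + a.0 + a.(0 + 0)) | b.(a.0 + b.0) | —a→ v1, —a→ v2, —b→ v2, —b→ v3
  v1 = (0 + 0) | b.(a.0 + b.0) | —b→ v4
  v2 = 0 | b.(a.0 + b.0) | —b→ v5
  v3 = (b.0 + a.0 + a.(0 + 0)) | (a.0 + b.0) | —a→ v4, —a→ v5, —a→ v6, —b→ v5, —b→ v6
  v4 = (0 + 0) | (a.0 + b.0) | —a→ v7, —b→ v7
  v5 = 0 | (a.0 + b.0) | —a→ v8, —b→ v8
  v6 = (b.0 + a.0 + a.(0 + 0)) | 0 | —a→ v7, —a→ v8, —b→ v8
  v7 = (0 + 0) | 0 | ·
  v8 = 0 | 0 | ·
Run σ = ⟨aa⟩ on P: start {u0}
  after a @ step 1: {u1, u2, u3}
  after a @ step 2: {u4, u5}
  ✓ P
Run σ = ⟨aa⟩ on Q: start {v0}
  after a @ step 1: {v1, v2}
  after a @ step 2: no successor for Q

traces(P) ≠ traces(Q) — witness ⟨aa⟩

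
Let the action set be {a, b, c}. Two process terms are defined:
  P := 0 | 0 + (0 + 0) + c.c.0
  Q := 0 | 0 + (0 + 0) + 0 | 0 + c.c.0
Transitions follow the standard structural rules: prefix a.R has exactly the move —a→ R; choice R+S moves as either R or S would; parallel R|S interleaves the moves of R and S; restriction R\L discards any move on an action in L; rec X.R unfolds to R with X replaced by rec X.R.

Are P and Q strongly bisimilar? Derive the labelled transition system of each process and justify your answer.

bisimilar

LTS(P): 3 reachable states
  p0 = 0 | 0 + (0 + 0) + c.c.0 :: ··c··> p1
  p1 = c.0 :: ··c··> p2
  p2 = 0 :: deadlocked
LTS(Q): 3 reachable states
  q0 = 0 | 0 + (0 + 0) + 0 | 0 + c.c.0 :: ··c··> q1
  q1 = c.0 :: ··c··> q2
  q2 = 0 :: deadlocked
Partition-refinement fixed point:
  B0 = {p0, q0}
  B1 = {p1, q1}
  B2 = {p2, q2}
p0 ∈ B0, q0 ∈ B0 → same block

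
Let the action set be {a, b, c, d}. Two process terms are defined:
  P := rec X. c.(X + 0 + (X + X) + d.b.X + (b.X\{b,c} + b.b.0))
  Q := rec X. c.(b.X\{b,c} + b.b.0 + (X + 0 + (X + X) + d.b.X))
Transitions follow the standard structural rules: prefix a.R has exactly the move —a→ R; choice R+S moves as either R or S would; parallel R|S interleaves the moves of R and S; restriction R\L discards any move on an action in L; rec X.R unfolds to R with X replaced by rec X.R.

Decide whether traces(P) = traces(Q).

LTS(P): 6 reachable states
  p0 = rec X. c.(X + 0 + (X + X) + d.b.X + (b.X\{b,c} + b.b.0)) | -c-> p1
  p1 = (rec X. c.(X + 0 + (X + X) + d.b.X + (b.X\{b,c} + b.b.0))) + 0 + ((rec X. c.(X + 0 + (X + X) + d.b.X + (b.X\{b,c} + b.b.0))) + (rec X. c.(X + 0 + (X + X) + d.b.X + (b.X\{b,c} + b.b.0)))) + d.b.(rec X. c.(X + 0 + (X + X) + d.b.X + (b.X\{b,c} + b.b.0))) + (b.(rec X. c.(X + 0 + (X + X) + d.b.X + (b.X\{b,c} + b.b.0)))\{b,c} + b.b.0) | -b-> p2, -b-> p3, -c-> p1, -d-> p4
  p2 = (rec X. c.(X + 0 + (X + X) + d.b.X + (b.X\{b,c} + b.b.0)))\{b,c} | ∅
  p3 = b.0 | -b-> p5
  p4 = b.(rec X. c.(X + 0 + (X + X) + d.b.X + (b.X\{b,c} + b.b.0))) | -b-> p0
  p5 = 0 | ∅
LTS(Q): 6 reachable states
  q0 = rec X. c.(b.X\{b,c} + b.b.0 + (X + 0 + (X + X) + d.b.X)) | -c-> q1
  q1 = b.(rec X. c.(b.X\{b,c} + b.b.0 + (X + 0 + (X + X) + d.b.X)))\{b,c} + b.b.0 + ((rec X. c.(b.X\{b,c} + b.b.0 + (X + 0 + (X + X) + d.b.X))) + 0 + ((rec X. c.(b.X\{b,c} + b.b.0 + (X + 0 + (X + X) + d.b.X))) + (rec X. c.(b.X\{b,c} + b.b.0 + (X + 0 + (X + X) + d.b.X)))) + d.b.(rec X. c.(b.X\{b,c} + b.b.0 + (X + 0 + (X + X) + d.b.X)))) | -b-> q2, -b-> q3, -c-> q1, -d-> q4
  q2 = (rec X. c.(b.X\{b,c} + b.b.0 + (X + 0 + (X + X) + d.b.X)))\{b,c} | ∅
  q3 = b.0 | -b-> q5
  q4 = b.(rec X. c.(b.X\{b,c} + b.b.0 + (X + 0 + (X + X) + d.b.X))) | -b-> q0
  q5 = 0 | ∅
Partition-refinement fixed point:
  B0 = {p0, q0}
  B1 = {p1, q1}
  B2 = {p4, q4}
  B3 = {p2, p5, q2, q5}
  B4 = {p3, q3}
p0 ∈ B0, q0 ∈ B0 → same block
Bisimilar ⇒ trace-equivalent.

trace-equivalent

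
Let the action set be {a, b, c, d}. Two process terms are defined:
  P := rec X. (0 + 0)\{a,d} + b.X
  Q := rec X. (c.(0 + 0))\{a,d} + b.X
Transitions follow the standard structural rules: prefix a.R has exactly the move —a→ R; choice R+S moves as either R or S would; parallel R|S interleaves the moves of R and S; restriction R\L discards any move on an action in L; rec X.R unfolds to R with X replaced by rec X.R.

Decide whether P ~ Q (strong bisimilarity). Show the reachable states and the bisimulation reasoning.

P's transition system — 1 states:
  m0 = rec X. (0 + 0)\{a,d} + b.X :: --b--▸ m0
Q's transition system — 2 states:
  n0 = rec X. (c.(0 + 0))\{a,d} + b.X :: --b--▸ n0, --c--▸ n1
  n1 = (0 + 0)\{a,d} :: stopped
Partition-refinement fixed point:
  B0 = {m0}
  B1 = {n0}
  B2 = {n1}
m0 ∈ B0, n0 ∈ B1 → different blocks

not bisimilar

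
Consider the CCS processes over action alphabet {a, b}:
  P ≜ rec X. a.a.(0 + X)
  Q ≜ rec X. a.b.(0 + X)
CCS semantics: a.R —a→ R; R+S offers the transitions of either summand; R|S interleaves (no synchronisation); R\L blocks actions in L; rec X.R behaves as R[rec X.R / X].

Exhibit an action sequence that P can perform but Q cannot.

aa

Reachable graph of P (3 states):
  p0 = rec X. a.a.(0 + X) :: =a=> p1
  p1 = a.(0 + (rec X. a.a.(0 + X))) :: =a=> p2
  p2 = 0 + (rec X. a.a.(0 + X)) :: =a=> p1
Reachable graph of Q (3 states):
  q0 = rec X. a.b.(0 + X) :: =a=> q1
  q1 = b.(0 + (rec X. a.b.(0 + X))) :: =b=> q2
  q2 = 0 + (rec X. a.b.(0 + X)) :: =a=> q1
Trace ⟨aa⟩ through P, begin at {p0}:
  [1] a ⇒ {p1}
  [2] a ⇒ {p2}
  — P admits the full trace.
Trace ⟨aa⟩ through Q, begin at {q0}:
  [1] a ⇒ {q1}
  [2] a ⇒ ∅  — Q cannot continue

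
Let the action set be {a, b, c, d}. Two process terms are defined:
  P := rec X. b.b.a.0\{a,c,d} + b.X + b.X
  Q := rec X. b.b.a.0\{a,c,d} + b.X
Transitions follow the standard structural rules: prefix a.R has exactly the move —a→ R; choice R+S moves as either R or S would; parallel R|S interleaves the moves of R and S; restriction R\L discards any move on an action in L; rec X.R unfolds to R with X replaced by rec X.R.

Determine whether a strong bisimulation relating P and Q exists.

YES

LTS(P): 4 reachable states
  u0 = rec X. b.b.a.0\{a,c,d} + b.X + b.X has moves —b→ u0, —b→ u1
  u1 = b.a.0\{a,c,d} has moves —b→ u2
  u2 = a.0\{a,c,d} has moves —a→ u3
  u3 = 0\{a,c,d} has moves ·
LTS(Q): 4 reachable states
  v0 = rec X. b.b.a.0\{a,c,d} + b.X has moves —b→ v0, —b→ v1
  v1 = b.a.0\{a,c,d} has moves —b→ v2
  v2 = a.0\{a,c,d} has moves —a→ v3
  v3 = 0\{a,c,d} has moves ·
Partition-refinement fixed point:
  B0 = {u0, v0}
  B1 = {u1, v1}
  B2 = {u2, v2}
  B3 = {u3, v3}
u0 ∈ B0, v0 ∈ B0 → same block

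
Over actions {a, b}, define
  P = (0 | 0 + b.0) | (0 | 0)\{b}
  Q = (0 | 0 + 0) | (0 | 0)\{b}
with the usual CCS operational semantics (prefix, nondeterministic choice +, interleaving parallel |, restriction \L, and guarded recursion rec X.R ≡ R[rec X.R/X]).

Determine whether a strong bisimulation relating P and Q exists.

NO

P's transition system — 2 states:
  u0 = (0 | 0 + b.0) | (0 | 0)\{b} :: -b-> u1
  u1 = 0 | (0 | 0)\{b} :: ·
Q's transition system — 1 states:
  v0 = (0 | 0 + 0) | (0 | 0)\{b} :: ·
Bisimilarity quotient blocks:
  B0 = {u0}
  B1 = {u1, v0}
u0 ∈ B0, v0 ∈ B1 → different blocks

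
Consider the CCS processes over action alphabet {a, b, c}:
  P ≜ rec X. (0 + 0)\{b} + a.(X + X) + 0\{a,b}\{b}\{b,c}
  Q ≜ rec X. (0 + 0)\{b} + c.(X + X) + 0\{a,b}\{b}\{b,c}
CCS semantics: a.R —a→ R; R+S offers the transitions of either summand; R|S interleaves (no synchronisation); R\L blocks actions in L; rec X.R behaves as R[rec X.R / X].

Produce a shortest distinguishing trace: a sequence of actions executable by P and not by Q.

P's transition system — 2 states:
  s0 = rec X. (0 + 0)\{b} + a.(X + X) + 0\{a,b}\{b}\{b,c} → -a-> s1
  s1 = (rec X. (0 + 0)\{b} + a.(X + X) + 0\{a,b}\{b}\{b,c}) + (rec X. (0 + 0)\{b} + a.(X + X) + 0\{a,b}\{b}\{b,c}) → -a-> s1
Q's transition system — 2 states:
  t0 = rec X. (0 + 0)\{b} + c.(X + X) + 0\{a,b}\{b}\{b,c} → -c-> t1
  t1 = (rec X. (0 + 0)\{b} + c.(X + X) + 0\{a,b}\{b}\{b,c}) + (rec X. (0 + 0)\{b} + c.(X + X) + 0\{a,b}\{b}\{b,c}) → -c-> t1
Run σ = ⟨a⟩ on P: start {s0}
  after a @ step 1: {s1}
  ✓ P
Run σ = ⟨a⟩ on Q: start {t0}
  after a @ step 1: no successor for Q

a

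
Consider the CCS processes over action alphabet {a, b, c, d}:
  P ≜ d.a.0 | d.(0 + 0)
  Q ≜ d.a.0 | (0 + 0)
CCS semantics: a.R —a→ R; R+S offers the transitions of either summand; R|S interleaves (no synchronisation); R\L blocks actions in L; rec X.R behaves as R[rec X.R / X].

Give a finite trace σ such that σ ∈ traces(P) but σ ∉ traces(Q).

dd

Reachable graph of P (6 states):
  p0 = d.a.0 | d.(0 + 0) → —d→ p1, —d→ p2
  p1 = a.0 | d.(0 + 0) → —a→ p3, —d→ p4
  p2 = d.a.0 | (0 + 0) → —d→ p4
  p3 = 0 | d.(0 + 0) → —d→ p5
  p4 = a.0 | (0 + 0) → —a→ p5
  p5 = 0 | (0 + 0) → deadlocked
Reachable graph of Q (3 states):
  q0 = d.a.0 | (0 + 0) → —d→ q1
  q1 = a.0 | (0 + 0) → —a→ q2
  q2 = 0 | (0 + 0) → deadlocked
Run σ = ⟨dd⟩ on P: start {p0}
  after d @ step 1: {p1, p2}
  after d @ step 2: {p4}
  P completes σ.
Run σ = ⟨dd⟩ on Q: start {q0}
  after d @ step 1: {q1}
  after d @ step 2: ∅ (Q stuck)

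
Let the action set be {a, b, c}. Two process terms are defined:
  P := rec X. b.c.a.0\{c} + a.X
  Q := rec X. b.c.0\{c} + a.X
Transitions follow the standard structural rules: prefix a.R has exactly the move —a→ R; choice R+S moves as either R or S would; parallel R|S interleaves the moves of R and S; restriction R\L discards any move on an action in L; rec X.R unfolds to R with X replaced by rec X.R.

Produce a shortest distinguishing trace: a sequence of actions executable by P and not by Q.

P's transition system — 4 states:
  s0 = rec X. b.c.a.0\{c} + a.X ⊢ ··a··> s0, ··b··> s1
  s1 = c.a.0\{c} ⊢ ··c··> s2
  s2 = a.0\{c} ⊢ ··a··> s3
  s3 = 0\{c} ⊢ deadlocked
Q's transition system — 3 states:
  t0 = rec X. b.c.0\{c} + a.X ⊢ ··a··> t0, ··b··> t1
  t1 = c.0\{c} ⊢ ··c··> t2
  t2 = 0\{c} ⊢ deadlocked
Executing bca from P (initial set {s0}):
  after b @ step 1: {s1}
  after c @ step 2: {s2}
  after a @ step 3: {s3}
  ✓ P
Executing bca from Q (initial set {t0}):
  after b @ step 1: {t1}
  after c @ step 2: {t2}
  after a @ step 3: no successor for Q

bca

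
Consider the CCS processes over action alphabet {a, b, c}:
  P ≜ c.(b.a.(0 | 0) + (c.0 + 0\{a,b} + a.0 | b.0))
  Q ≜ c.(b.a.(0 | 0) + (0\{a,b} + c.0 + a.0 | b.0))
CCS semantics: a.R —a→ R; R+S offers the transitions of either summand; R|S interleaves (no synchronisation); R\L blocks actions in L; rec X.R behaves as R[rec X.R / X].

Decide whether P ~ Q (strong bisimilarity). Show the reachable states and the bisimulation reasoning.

LTS(P): 7 reachable states
  m0 = c.(b.a.(0 | 0) + (c.0 + 0\{a,b} + a.0 | b.0)) → —c→ m1
  m1 = b.a.(0 | 0) + (c.0 + 0\{a,b} + a.0 | b.0) → —a→ m2, —b→ m3, —b→ m4, —c→ m5
  m2 = 0 | b.0 → —b→ m6
  m3 = a.(0 | 0) → —a→ m6
  m4 = a.0 | 0 → —a→ m6
  m5 = 0 → ∅
  m6 = 0 | 0 → ∅
LTS(Q): 7 reachable states
  n0 = c.(b.a.(0 | 0) + (0\{a,b} + c.0 + a.0 | b.0)) → —c→ n1
  n1 = b.a.(0 | 0) + (0\{a,b} + c.0 + a.0 | b.0) → —a→ n2, —b→ n3, —b→ n4, —c→ n5
  n2 = 0 | b.0 → —b→ n6
  n3 = a.(0 | 0) → —a→ n6
  n4 = a.0 | 0 → —a→ n6
  n5 = 0 → ∅
  n6 = 0 | 0 → ∅
Partition-refinement fixed point:
  B0 = {m0, n0}
  B1 = {m1, n1}
  B2 = {m2, n2}
  B3 = {m5, m6, n5, n6}
  B4 = {m3, m4, n3, n4}
m0 ∈ B0, n0 ∈ B0 → same block

bisimilar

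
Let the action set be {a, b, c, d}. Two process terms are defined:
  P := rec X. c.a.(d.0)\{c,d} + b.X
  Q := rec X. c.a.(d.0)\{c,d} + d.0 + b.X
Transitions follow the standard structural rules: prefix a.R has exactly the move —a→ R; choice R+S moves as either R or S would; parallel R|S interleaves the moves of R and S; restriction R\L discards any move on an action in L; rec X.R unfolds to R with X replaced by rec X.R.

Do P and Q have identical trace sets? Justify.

trace-distinct — witness ⟨d⟩

LTS(P): 3 reachable states
  s0 = rec X. c.a.(d.0)\{c,d} + b.X ⊢ =b=> s0, =c=> s1
  s1 = a.(d.0)\{c,d} ⊢ =a=> s2
  s2 = (d.0)\{c,d} ⊢ ∅
LTS(Q): 4 reachable states
  t0 = rec X. c.a.(d.0)\{c,d} + d.0 + b.X ⊢ =b=> t0, =c=> t1, =d=> t2
  t1 = a.(d.0)\{c,d} ⊢ =a=> t3
  t2 = 0 ⊢ ∅
  t3 = (d.0)\{c,d} ⊢ ∅
Executing d from Q (initial set {t0}):
  [1] d ⇒ {t2}
  — Q admits the full trace.
Executing d from P (initial set {s0}):
  [1] d ⇒ ∅  — P cannot continue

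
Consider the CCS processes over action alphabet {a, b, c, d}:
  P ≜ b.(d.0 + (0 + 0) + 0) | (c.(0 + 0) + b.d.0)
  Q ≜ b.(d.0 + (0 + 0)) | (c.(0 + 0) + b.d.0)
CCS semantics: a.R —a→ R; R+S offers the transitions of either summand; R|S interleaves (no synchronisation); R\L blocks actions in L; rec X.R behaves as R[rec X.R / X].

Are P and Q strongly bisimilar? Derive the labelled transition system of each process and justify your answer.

LTS(P): 12 reachable states
  p0 = b.(d.0 + (0 + 0) + 0) | (c.(0 + 0) + b.d.0) → =b=> p1, =b=> p2, =c=> p3
  p1 = (d.0 + (0 + 0) + 0) | (c.(0 + 0) + b.d.0) → =b=> p4, =c=> p5, =d=> p6
  p2 = b.(d.0 + (0 + 0) + 0) | d.0 → =b=> p4, =d=> p7
  p3 = b.(d.0 + (0 + 0) + 0) | (0 + 0) → =b=> p5
  p4 = (d.0 + (0 + 0) + 0) | d.0 → =d=> p8, =d=> p9
  p5 = (d.0 + (0 + 0) + 0) | (0 + 0) → =d=> p10
  p6 = 0 | (c.(0 + 0) + b.d.0) → =b=> p9, =c=> p10
  p7 = b.(d.0 + (0 + 0) + 0) | 0 → =b=> p8
  p8 = (d.0 + (0 + 0) + 0) | 0 → =d=> p11
  p9 = 0 | d.0 → =d=> p11
  p10 = 0 | (0 + 0) → ∅
  p11 = 0 | 0 → ∅
LTS(Q): 12 reachable states
  q0 = b.(d.0 + (0 + 0)) | (c.(0 + 0) + b.d.0) → =b=> q1, =b=> q2, =c=> q3
  q1 = (d.0 + (0 + 0)) | (c.(0 + 0) + b.d.0) → =b=> q4, =c=> q5, =d=> q6
  q2 = b.(d.0 + (0 + 0)) | d.0 → =b=> q4, =d=> q7
  q3 = b.(d.0 + (0 + 0)) | (0 + 0) → =b=> q5
  q4 = (d.0 + (0 + 0)) | d.0 → =d=> q8, =d=> q9
  q5 = (d.0 + (0 + 0)) | (0 + 0) → =d=> q10
  q6 = 0 | (c.(0 + 0) + b.d.0) → =b=> q9, =c=> q10
  q7 = b.(d.0 + (0 + 0)) | 0 → =b=> q8
  q8 = (d.0 + (0 + 0)) | 0 → =d=> q11
  q9 = 0 | d.0 → =d=> q11
  q10 = 0 | (0 + 0) → ∅
  q11 = 0 | 0 → ∅
Bisimilarity quotient blocks:
  B0 = {p0, q0}
  B1 = {p3, p7, q3, q7}
  B2 = {p5, p8, p9, q5, q8, q9}
  B3 = {p10, p11, q10, q11}
  B4 = {p1, q1}
  B5 = {p4, q4}
  B6 = {p6, q6}
  B7 = {p2, q2}
p0 ∈ B0, q0 ∈ B0 → same block

YES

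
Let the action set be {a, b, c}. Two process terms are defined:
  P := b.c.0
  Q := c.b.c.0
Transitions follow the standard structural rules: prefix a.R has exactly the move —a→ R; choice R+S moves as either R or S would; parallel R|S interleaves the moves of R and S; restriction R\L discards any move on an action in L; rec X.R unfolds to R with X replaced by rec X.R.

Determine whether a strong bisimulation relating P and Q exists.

Reachable graph of P (3 states):
  m0 = b.c.0 ⊢ -b-> m1
  m1 = c.0 ⊢ -c-> m2
  m2 = 0 ⊢ deadlocked
Reachable graph of Q (4 states):
  n0 = c.b.c.0 ⊢ -c-> n1
  n1 = b.c.0 ⊢ -b-> n2
  n2 = c.0 ⊢ -c-> n3
  n3 = 0 ⊢ deadlocked
Coarsest stable partition (strong bisimilarity classes):
  B0 = {m0, n1}
  B1 = {m1, n2}
  B2 = {m2, n3}
  B3 = {n0}
m0 ∈ B0, n0 ∈ B3 → different blocks

NO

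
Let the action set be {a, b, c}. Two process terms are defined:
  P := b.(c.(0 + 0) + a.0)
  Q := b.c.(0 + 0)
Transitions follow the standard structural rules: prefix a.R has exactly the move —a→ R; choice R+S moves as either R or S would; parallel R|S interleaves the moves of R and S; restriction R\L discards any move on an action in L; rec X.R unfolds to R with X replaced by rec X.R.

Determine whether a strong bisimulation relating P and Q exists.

Reachable graph of P (4 states):
  s0 = b.(c.(0 + 0) + a.0) ⊢ -b-> s1
  s1 = c.(0 + 0) + a.0 ⊢ -a-> s2, -c-> s3
  s2 = 0 ⊢ stopped
  s3 = 0 + 0 ⊢ stopped
Reachable graph of Q (3 states):
  t0 = b.c.(0 + 0) ⊢ -b-> t1
  t1 = c.(0 + 0) ⊢ -c-> t2
  t2 = 0 + 0 ⊢ stopped
Coarsest stable partition (strong bisimilarity classes):
  B0 = {s0}
  B1 = {s1}
  B2 = {s2, s3, t2}
  B3 = {t0}
  B4 = {t1}
s0 ∈ B0, t0 ∈ B3 → different blocks

P ≁ Q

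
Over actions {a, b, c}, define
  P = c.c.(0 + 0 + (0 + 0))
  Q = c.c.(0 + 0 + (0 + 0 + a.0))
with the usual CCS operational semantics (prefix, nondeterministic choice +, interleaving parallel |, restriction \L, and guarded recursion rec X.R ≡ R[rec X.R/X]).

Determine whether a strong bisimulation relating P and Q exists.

LTS(P): 3 reachable states
  u0 = c.c.(0 + 0 + (0 + 0)) has moves -c-> u1
  u1 = c.(0 + 0 + (0 + 0)) has moves -c-> u2
  u2 = 0 + 0 + (0 + 0) has moves stopped
LTS(Q): 4 reachable states
  v0 = c.c.(0 + 0 + (0 + 0 + a.0)) has moves -c-> v1
  v1 = c.(0 + 0 + (0 + 0 + a.0)) has moves -c-> v2
  v2 = 0 + 0 + (0 + 0 + a.0) has moves -a-> v3
  v3 = 0 has moves stopped
Partition-refinement fixed point:
  B0 = {u0}
  B1 = {u1}
  B2 = {u2, v3}
  B3 = {v0}
  B4 = {v1}
  B5 = {v2}
u0 ∈ B0, v0 ∈ B3 → different blocks

NO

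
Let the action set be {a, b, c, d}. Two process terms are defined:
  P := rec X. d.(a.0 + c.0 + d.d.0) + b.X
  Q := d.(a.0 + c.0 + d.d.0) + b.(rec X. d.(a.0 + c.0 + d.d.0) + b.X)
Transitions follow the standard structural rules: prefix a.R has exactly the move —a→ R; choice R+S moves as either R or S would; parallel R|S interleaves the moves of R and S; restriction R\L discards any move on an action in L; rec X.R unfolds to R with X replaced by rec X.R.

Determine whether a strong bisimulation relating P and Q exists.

bisimilar

LTS(P): 4 reachable states
  s0 = rec X. d.(a.0 + c.0 + d.d.0) + b.X → ··b··> s0, ··d··> s1
  s1 = a.0 + c.0 + d.d.0 → ··a··> s2, ··c··> s2, ··d··> s3
  s2 = 0 → (no moves)
  s3 = d.0 → ··d··> s2
LTS(Q): 5 reachable states
  t0 = d.(a.0 + c.0 + d.d.0) + b.(rec X. d.(a.0 + c.0 + d.d.0) + b.X) → ··b··> t1, ··d··> t2
  t1 = rec X. d.(a.0 + c.0 + d.d.0) + b.X → ··b··> t1, ··d··> t2
  t2 = a.0 + c.0 + d.d.0 → ··a··> t3, ··c··> t3, ··d··> t4
  t3 = 0 → (no moves)
  t4 = d.0 → ··d··> t3
Partition-refinement fixed point:
  B0 = {s0, t0, t1}
  B1 = {s1, t2}
  B2 = {s2, t3}
  B3 = {s3, t4}
s0 ∈ B0, t0 ∈ B0 → same block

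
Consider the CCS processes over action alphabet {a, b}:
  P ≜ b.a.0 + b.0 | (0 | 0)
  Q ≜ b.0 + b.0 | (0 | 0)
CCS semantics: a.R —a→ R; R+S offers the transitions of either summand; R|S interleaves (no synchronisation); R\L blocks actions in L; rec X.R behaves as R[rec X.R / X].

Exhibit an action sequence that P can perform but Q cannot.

P's transition system — 4 states:
  u0 = b.a.0 + b.0 | (0 | 0) has moves =b=> u1, =b=> u2
  u1 = 0 | (0 | 0) has moves ∅
  u2 = a.0 has moves =a=> u3
  u3 = 0 has moves ∅
Q's transition system — 3 states:
  v0 = b.0 + b.0 | (0 | 0) has moves =b=> v1, =b=> v2
  v1 = 0 has moves ∅
  v2 = 0 | (0 | 0) has moves ∅
Executing ba from P (initial set {u0}):
  step 1 (b): {u1, u2}
  step 2 (a): {u3}
  ✓ P
Executing ba from Q (initial set {v0}):
  step 1 (b): {v1, v2}
  step 2 (a): ∅ (Q stuck)

ba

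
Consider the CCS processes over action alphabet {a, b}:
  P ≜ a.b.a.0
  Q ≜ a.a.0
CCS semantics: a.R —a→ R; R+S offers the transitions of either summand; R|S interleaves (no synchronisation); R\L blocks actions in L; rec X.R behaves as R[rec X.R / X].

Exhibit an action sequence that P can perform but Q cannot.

ab

P's transition system — 4 states:
  m0 = a.b.a.0 has moves ··a··> m1
  m1 = b.a.0 has moves ··b··> m2
  m2 = a.0 has moves ··a··> m3
  m3 = 0 has moves ·
Q's transition system — 3 states:
  n0 = a.a.0 has moves ··a··> n1
  n1 = a.0 has moves ··a··> n2
  n2 = 0 has moves ·
Executing ab from P (initial set {m0}):
  [1] a ⇒ {m1}
  [2] b ⇒ {m2}
  ✓ P
Executing ab from Q (initial set {n0}):
  [1] a ⇒ {n1}
  [2] b ⇒ ∅ (Q stuck)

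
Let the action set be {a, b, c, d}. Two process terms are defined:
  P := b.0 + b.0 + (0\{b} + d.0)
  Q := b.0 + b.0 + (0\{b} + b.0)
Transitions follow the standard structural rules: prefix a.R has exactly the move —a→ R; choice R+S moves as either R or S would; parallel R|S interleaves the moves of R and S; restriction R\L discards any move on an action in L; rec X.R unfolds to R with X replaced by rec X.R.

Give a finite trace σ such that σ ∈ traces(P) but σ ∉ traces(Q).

d

LTS(P): 2 reachable states
  u0 = b.0 + b.0 + (0\{b} + d.0) → -b-> u1, -d-> u1
  u1 = 0 → deadlocked
LTS(Q): 2 reachable states
  v0 = b.0 + b.0 + (0\{b} + b.0) → -b-> v1
  v1 = 0 → deadlocked
Trace ⟨d⟩ through P, begin at {u0}:
  after d @ step 1: {u1}
  P completes σ.
Trace ⟨d⟩ through Q, begin at {v0}:
  after d @ step 1: ∅  — Q cannot continue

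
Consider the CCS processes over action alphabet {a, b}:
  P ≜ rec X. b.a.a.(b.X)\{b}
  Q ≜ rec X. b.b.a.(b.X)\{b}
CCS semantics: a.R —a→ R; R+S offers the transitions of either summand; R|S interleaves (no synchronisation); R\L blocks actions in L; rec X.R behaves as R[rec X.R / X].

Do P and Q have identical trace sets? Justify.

trace-distinct — witness ⟨ba⟩

LTS(P): 4 reachable states
  m0 = rec X. b.a.a.(b.X)\{b} has moves —b→ m1
  m1 = a.a.(b.(rec X. b.a.a.(b.X)\{b}))\{b} has moves —a→ m2
  m2 = a.(b.(rec X. b.a.a.(b.X)\{b}))\{b} has moves —a→ m3
  m3 = (b.(rec X. b.a.a.(b.X)\{b}))\{b} has moves deadlocked
LTS(Q): 4 reachable states
  n0 = rec X. b.b.a.(b.X)\{b} has moves —b→ n1
  n1 = b.a.(b.(rec X. b.b.a.(b.X)\{b}))\{b} has moves —b→ n2
  n2 = a.(b.(rec X. b.b.a.(b.X)\{b}))\{b} has moves —a→ n3
  n3 = (b.(rec X. b.b.a.(b.X)\{b}))\{b} has moves deadlocked
Trace ⟨ba⟩ through P, begin at {m0}:
  step 1 (b): {m1}
  step 2 (a): {m2}
  P completes σ.
Trace ⟨ba⟩ through Q, begin at {n0}:
  step 1 (b): {n1}
  step 2 (a): ∅ (Q stuck)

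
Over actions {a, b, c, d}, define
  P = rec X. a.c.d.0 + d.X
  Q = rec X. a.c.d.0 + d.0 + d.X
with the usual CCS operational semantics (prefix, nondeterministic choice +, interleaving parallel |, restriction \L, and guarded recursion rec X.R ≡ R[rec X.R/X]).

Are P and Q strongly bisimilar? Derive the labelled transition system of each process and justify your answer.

P's transition system — 4 states:
  p0 = rec X. a.c.d.0 + d.X | ··a··> p1, ··d··> p0
  p1 = c.d.0 | ··c··> p2
  p2 = d.0 | ··d··> p3
  p3 = 0 | ∅
Q's transition system — 4 states:
  q0 = rec X. a.c.d.0 + d.0 + d.X | ··a··> q1, ··d··> q0, ··d··> q2
  q1 = c.d.0 | ··c··> q3
  q2 = 0 | ∅
  q3 = d.0 | ··d··> q2
Partition-refinement fixed point:
  B0 = {p0}
  B1 = {p1, q1}
  B2 = {p2, q3}
  B3 = {p3, q2}
  B4 = {q0}
p0 ∈ B0, q0 ∈ B4 → different blocks

NO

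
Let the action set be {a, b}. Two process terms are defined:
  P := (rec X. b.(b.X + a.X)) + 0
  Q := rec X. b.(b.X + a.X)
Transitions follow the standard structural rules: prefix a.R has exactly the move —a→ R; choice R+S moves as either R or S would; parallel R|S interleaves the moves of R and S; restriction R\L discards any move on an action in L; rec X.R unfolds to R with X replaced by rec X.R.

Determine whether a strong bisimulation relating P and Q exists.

YES

Reachable graph of P (3 states):
  s0 = (rec X. b.(b.X + a.X)) + 0 ⊢ =b=> s1
  s1 = b.(rec X. b.(b.X + a.X)) + a.(rec X. b.(b.X + a.X)) ⊢ =a=> s2, =b=> s2
  s2 = rec X. b.(b.X + a.X) ⊢ =b=> s1
Reachable graph of Q (2 states):
  t0 = rec X. b.(b.X + a.X) ⊢ =b=> t1
  t1 = b.(rec X. b.(b.X + a.X)) + a.(rec X. b.(b.X + a.X)) ⊢ =a=> t0, =b=> t0
Partition-refinement fixed point:
  B0 = {s0, s2, t0}
  B1 = {s1, t1}
s0 ∈ B0, t0 ∈ B0 → same block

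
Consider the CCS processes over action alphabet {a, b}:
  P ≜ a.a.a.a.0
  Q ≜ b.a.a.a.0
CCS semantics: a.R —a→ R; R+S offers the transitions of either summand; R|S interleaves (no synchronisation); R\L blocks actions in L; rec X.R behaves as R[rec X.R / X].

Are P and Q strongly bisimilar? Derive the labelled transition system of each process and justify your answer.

Reachable graph of P (5 states):
  s0 = a.a.a.a.0 has moves —a→ s1
  s1 = a.a.a.0 has moves —a→ s2
  s2 = a.a.0 has moves —a→ s3
  s3 = a.0 has moves —a→ s4
  s4 = 0 has moves stopped
Reachable graph of Q (5 states):
  t0 = b.a.a.a.0 has moves —b→ t1
  t1 = a.a.a.0 has moves —a→ t2
  t2 = a.a.0 has moves —a→ t3
  t3 = a.0 has moves —a→ t4
  t4 = 0 has moves stopped
Partition-refinement fixed point:
  B0 = {s0}
  B1 = {s1, t1}
  B2 = {s2, t2}
  B3 = {s3, t3}
  B4 = {s4, t4}
  B5 = {t0}
s0 ∈ B0, t0 ∈ B5 → different blocks

P ≁ Q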